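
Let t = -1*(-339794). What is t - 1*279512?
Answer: 60282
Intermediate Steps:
t = 339794
t - 1*279512 = 339794 - 1*279512 = 339794 - 279512 = 60282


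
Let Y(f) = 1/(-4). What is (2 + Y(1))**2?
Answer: 49/16 ≈ 3.0625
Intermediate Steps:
Y(f) = -1/4
(2 + Y(1))**2 = (2 - 1/4)**2 = (7/4)**2 = 49/16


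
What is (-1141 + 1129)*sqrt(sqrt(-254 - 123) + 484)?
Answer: -12*sqrt(484 + I*sqrt(377)) ≈ -264.05 - 5.2943*I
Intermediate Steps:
(-1141 + 1129)*sqrt(sqrt(-254 - 123) + 484) = -12*sqrt(sqrt(-377) + 484) = -12*sqrt(I*sqrt(377) + 484) = -12*sqrt(484 + I*sqrt(377))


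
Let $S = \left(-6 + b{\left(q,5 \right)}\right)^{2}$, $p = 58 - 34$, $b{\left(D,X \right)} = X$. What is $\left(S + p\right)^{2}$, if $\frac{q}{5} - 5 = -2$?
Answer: $625$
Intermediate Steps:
$q = 15$ ($q = 25 + 5 \left(-2\right) = 25 - 10 = 15$)
$p = 24$
$S = 1$ ($S = \left(-6 + 5\right)^{2} = \left(-1\right)^{2} = 1$)
$\left(S + p\right)^{2} = \left(1 + 24\right)^{2} = 25^{2} = 625$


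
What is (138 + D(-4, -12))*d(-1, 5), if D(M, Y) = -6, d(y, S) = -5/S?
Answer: -132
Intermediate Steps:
(138 + D(-4, -12))*d(-1, 5) = (138 - 6)*(-5/5) = 132*(-5*⅕) = 132*(-1) = -132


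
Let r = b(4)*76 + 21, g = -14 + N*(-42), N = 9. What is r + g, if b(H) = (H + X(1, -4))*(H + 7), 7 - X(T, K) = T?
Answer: 7989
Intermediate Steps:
X(T, K) = 7 - T
g = -392 (g = -14 + 9*(-42) = -14 - 378 = -392)
b(H) = (6 + H)*(7 + H) (b(H) = (H + (7 - 1*1))*(H + 7) = (H + (7 - 1))*(7 + H) = (H + 6)*(7 + H) = (6 + H)*(7 + H))
r = 8381 (r = (42 + 4² + 13*4)*76 + 21 = (42 + 16 + 52)*76 + 21 = 110*76 + 21 = 8360 + 21 = 8381)
r + g = 8381 - 392 = 7989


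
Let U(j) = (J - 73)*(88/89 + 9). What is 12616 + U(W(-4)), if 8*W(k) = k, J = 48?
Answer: 1100599/89 ≈ 12366.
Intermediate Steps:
W(k) = k/8
U(j) = -22225/89 (U(j) = (48 - 73)*(88/89 + 9) = -25*(88*(1/89) + 9) = -25*(88/89 + 9) = -25*889/89 = -22225/89)
12616 + U(W(-4)) = 12616 - 22225/89 = 1100599/89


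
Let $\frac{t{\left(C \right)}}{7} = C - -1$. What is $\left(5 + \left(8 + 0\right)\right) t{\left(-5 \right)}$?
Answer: $-364$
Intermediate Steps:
$t{\left(C \right)} = 7 + 7 C$ ($t{\left(C \right)} = 7 \left(C - -1\right) = 7 \left(C + 1\right) = 7 \left(1 + C\right) = 7 + 7 C$)
$\left(5 + \left(8 + 0\right)\right) t{\left(-5 \right)} = \left(5 + \left(8 + 0\right)\right) \left(7 + 7 \left(-5\right)\right) = \left(5 + 8\right) \left(7 - 35\right) = 13 \left(-28\right) = -364$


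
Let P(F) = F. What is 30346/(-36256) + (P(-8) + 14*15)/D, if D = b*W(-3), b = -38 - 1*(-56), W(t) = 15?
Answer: -217427/2447280 ≈ -0.088844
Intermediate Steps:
b = 18 (b = -38 + 56 = 18)
D = 270 (D = 18*15 = 270)
30346/(-36256) + (P(-8) + 14*15)/D = 30346/(-36256) + (-8 + 14*15)/270 = 30346*(-1/36256) + (-8 + 210)*(1/270) = -15173/18128 + 202*(1/270) = -15173/18128 + 101/135 = -217427/2447280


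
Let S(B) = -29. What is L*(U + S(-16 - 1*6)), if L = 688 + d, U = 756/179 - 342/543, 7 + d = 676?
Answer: -1117002337/32399 ≈ -34476.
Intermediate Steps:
d = 669 (d = -7 + 676 = 669)
U = 116430/32399 (U = 756*(1/179) - 342*1/543 = 756/179 - 114/181 = 116430/32399 ≈ 3.5936)
L = 1357 (L = 688 + 669 = 1357)
L*(U + S(-16 - 1*6)) = 1357*(116430/32399 - 29) = 1357*(-823141/32399) = -1117002337/32399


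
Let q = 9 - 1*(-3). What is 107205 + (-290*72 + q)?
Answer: 86337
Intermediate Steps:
q = 12 (q = 9 + 3 = 12)
107205 + (-290*72 + q) = 107205 + (-290*72 + 12) = 107205 + (-20880 + 12) = 107205 - 20868 = 86337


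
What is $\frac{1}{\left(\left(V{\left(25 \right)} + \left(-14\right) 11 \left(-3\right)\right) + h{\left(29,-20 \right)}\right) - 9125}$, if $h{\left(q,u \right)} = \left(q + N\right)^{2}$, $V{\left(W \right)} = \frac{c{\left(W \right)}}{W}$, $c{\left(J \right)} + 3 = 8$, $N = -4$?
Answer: $- \frac{5}{40189} \approx -0.00012441$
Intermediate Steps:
$c{\left(J \right)} = 5$ ($c{\left(J \right)} = -3 + 8 = 5$)
$V{\left(W \right)} = \frac{5}{W}$
$h{\left(q,u \right)} = \left(-4 + q\right)^{2}$ ($h{\left(q,u \right)} = \left(q - 4\right)^{2} = \left(-4 + q\right)^{2}$)
$\frac{1}{\left(\left(V{\left(25 \right)} + \left(-14\right) 11 \left(-3\right)\right) + h{\left(29,-20 \right)}\right) - 9125} = \frac{1}{\left(\left(\frac{5}{25} + \left(-14\right) 11 \left(-3\right)\right) + \left(-4 + 29\right)^{2}\right) - 9125} = \frac{1}{\left(\left(5 \cdot \frac{1}{25} - -462\right) + 25^{2}\right) - 9125} = \frac{1}{\left(\left(\frac{1}{5} + 462\right) + 625\right) - 9125} = \frac{1}{\left(\frac{2311}{5} + 625\right) - 9125} = \frac{1}{\frac{5436}{5} - 9125} = \frac{1}{- \frac{40189}{5}} = - \frac{5}{40189}$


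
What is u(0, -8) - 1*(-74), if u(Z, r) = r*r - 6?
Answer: 132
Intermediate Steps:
u(Z, r) = -6 + r² (u(Z, r) = r² - 6 = -6 + r²)
u(0, -8) - 1*(-74) = (-6 + (-8)²) - 1*(-74) = (-6 + 64) + 74 = 58 + 74 = 132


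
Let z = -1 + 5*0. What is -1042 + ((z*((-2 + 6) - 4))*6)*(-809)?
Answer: -1042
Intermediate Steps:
z = -1 (z = -1 + 0 = -1)
-1042 + ((z*((-2 + 6) - 4))*6)*(-809) = -1042 + (-((-2 + 6) - 4)*6)*(-809) = -1042 + (-(4 - 4)*6)*(-809) = -1042 + (-1*0*6)*(-809) = -1042 + (0*6)*(-809) = -1042 + 0*(-809) = -1042 + 0 = -1042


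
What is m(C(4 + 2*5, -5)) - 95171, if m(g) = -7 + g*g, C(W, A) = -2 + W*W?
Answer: -57542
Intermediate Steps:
C(W, A) = -2 + W**2
m(g) = -7 + g**2
m(C(4 + 2*5, -5)) - 95171 = (-7 + (-2 + (4 + 2*5)**2)**2) - 95171 = (-7 + (-2 + (4 + 10)**2)**2) - 95171 = (-7 + (-2 + 14**2)**2) - 95171 = (-7 + (-2 + 196)**2) - 95171 = (-7 + 194**2) - 95171 = (-7 + 37636) - 95171 = 37629 - 95171 = -57542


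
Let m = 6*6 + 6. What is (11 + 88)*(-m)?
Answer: -4158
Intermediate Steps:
m = 42 (m = 36 + 6 = 42)
(11 + 88)*(-m) = (11 + 88)*(-1*42) = 99*(-42) = -4158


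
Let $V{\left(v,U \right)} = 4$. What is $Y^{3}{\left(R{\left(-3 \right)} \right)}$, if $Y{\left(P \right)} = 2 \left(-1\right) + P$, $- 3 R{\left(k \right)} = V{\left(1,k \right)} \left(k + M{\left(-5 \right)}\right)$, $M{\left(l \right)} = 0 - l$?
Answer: $- \frac{2744}{27} \approx -101.63$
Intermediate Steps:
$M{\left(l \right)} = - l$
$R{\left(k \right)} = - \frac{20}{3} - \frac{4 k}{3}$ ($R{\left(k \right)} = - \frac{4 \left(k - -5\right)}{3} = - \frac{4 \left(k + 5\right)}{3} = - \frac{4 \left(5 + k\right)}{3} = - \frac{20 + 4 k}{3} = - \frac{20}{3} - \frac{4 k}{3}$)
$Y{\left(P \right)} = -2 + P$
$Y^{3}{\left(R{\left(-3 \right)} \right)} = \left(-2 - \frac{8}{3}\right)^{3} = \left(- \frac{14}{3}\right)^{3} = - \frac{2744}{27}$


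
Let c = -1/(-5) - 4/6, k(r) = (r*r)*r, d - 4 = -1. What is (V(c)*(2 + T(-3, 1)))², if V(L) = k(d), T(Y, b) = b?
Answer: 6561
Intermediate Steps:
d = 3 (d = 4 - 1 = 3)
k(r) = r³ (k(r) = r²*r = r³)
c = -7/15 (c = -1*(-⅕) - 4*⅙ = ⅕ - ⅔ = -7/15 ≈ -0.46667)
V(L) = 27 (V(L) = 3³ = 27)
(V(c)*(2 + T(-3, 1)))² = (27*(2 + 1))² = (27*3)² = 81² = 6561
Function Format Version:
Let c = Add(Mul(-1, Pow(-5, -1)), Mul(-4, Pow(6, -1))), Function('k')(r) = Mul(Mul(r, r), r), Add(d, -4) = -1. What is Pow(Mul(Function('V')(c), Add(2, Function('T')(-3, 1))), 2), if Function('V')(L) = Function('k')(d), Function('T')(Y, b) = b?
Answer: 6561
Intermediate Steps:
d = 3 (d = Add(4, -1) = 3)
Function('k')(r) = Pow(r, 3) (Function('k')(r) = Mul(Pow(r, 2), r) = Pow(r, 3))
c = Rational(-7, 15) (c = Add(Mul(-1, Rational(-1, 5)), Mul(-4, Rational(1, 6))) = Add(Rational(1, 5), Rational(-2, 3)) = Rational(-7, 15) ≈ -0.46667)
Function('V')(L) = 27 (Function('V')(L) = Pow(3, 3) = 27)
Pow(Mul(Function('V')(c), Add(2, Function('T')(-3, 1))), 2) = Pow(Mul(27, Add(2, 1)), 2) = Pow(Mul(27, 3), 2) = Pow(81, 2) = 6561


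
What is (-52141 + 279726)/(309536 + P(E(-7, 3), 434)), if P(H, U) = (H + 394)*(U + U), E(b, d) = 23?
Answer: 227585/671492 ≈ 0.33892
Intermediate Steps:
P(H, U) = 2*U*(394 + H) (P(H, U) = (394 + H)*(2*U) = 2*U*(394 + H))
(-52141 + 279726)/(309536 + P(E(-7, 3), 434)) = (-52141 + 279726)/(309536 + 2*434*(394 + 23)) = 227585/(309536 + 2*434*417) = 227585/(309536 + 361956) = 227585/671492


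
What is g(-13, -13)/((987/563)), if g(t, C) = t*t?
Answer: 95147/987 ≈ 96.400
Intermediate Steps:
g(t, C) = t²
g(-13, -13)/((987/563)) = (-13)²/((987/563)) = 169/((987*(1/563))) = 169/(987/563) = 169*(563/987) = 95147/987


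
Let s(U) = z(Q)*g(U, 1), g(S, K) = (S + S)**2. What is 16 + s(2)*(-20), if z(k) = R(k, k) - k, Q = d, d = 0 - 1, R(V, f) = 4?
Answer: -1584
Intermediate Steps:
d = -1
g(S, K) = 4*S**2 (g(S, K) = (2*S)**2 = 4*S**2)
Q = -1
z(k) = 4 - k
s(U) = 20*U**2 (s(U) = (4 - 1*(-1))*(4*U**2) = (4 + 1)*(4*U**2) = 5*(4*U**2) = 20*U**2)
16 + s(2)*(-20) = 16 + (20*2**2)*(-20) = 16 + (20*4)*(-20) = 16 + 80*(-20) = 16 - 1600 = -1584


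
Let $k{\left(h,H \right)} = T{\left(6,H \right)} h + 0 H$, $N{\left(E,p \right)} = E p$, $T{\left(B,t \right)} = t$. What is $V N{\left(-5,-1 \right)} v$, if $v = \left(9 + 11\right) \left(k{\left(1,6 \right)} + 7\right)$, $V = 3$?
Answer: $3900$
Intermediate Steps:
$k{\left(h,H \right)} = H h$ ($k{\left(h,H \right)} = H h + 0 H = H h + 0 = H h$)
$v = 260$ ($v = \left(9 + 11\right) \left(6 \cdot 1 + 7\right) = 20 \left(6 + 7\right) = 20 \cdot 13 = 260$)
$V N{\left(-5,-1 \right)} v = 3 \left(\left(-5\right) \left(-1\right)\right) 260 = 3 \cdot 5 \cdot 260 = 15 \cdot 260 = 3900$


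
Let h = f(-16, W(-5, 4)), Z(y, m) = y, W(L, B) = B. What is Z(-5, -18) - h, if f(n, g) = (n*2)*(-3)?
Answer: -101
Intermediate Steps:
f(n, g) = -6*n (f(n, g) = (2*n)*(-3) = -6*n)
h = 96 (h = -6*(-16) = 96)
Z(-5, -18) - h = -5 - 1*96 = -5 - 96 = -101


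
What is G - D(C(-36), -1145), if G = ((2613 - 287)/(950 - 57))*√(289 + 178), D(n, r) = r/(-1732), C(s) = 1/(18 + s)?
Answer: -1145/1732 + 2326*√467/893 ≈ 55.627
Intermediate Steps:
D(n, r) = -r/1732 (D(n, r) = r*(-1/1732) = -r/1732)
G = 2326*√467/893 (G = (2326/893)*√467 = (2326*(1/893))*√467 = 2326*√467/893 ≈ 56.288)
G - D(C(-36), -1145) = 2326*√467/893 - (-1)*(-1145)/1732 = 2326*√467/893 - 1*1145/1732 = 2326*√467/893 - 1145/1732 = -1145/1732 + 2326*√467/893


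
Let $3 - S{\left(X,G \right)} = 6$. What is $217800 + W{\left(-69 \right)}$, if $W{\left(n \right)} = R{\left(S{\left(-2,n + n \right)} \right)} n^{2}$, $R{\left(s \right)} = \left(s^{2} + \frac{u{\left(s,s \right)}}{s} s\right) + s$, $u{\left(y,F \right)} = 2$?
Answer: $255888$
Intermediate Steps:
$S{\left(X,G \right)} = -3$ ($S{\left(X,G \right)} = 3 - 6 = -3$)
$R{\left(s \right)} = 2 + s + s^{2}$ ($R{\left(s \right)} = \left(s^{2} + \frac{2}{s} s\right) + s = \left(s^{2} + 2\right) + s = \left(2 + s^{2}\right) + s = 2 + s + s^{2}$)
$W{\left(n \right)} = 8 n^{2}$ ($W{\left(n \right)} = \left(2 - 3 + \left(-3\right)^{2}\right) n^{2} = \left(2 - 3 + 9\right) n^{2} = 8 n^{2}$)
$217800 + W{\left(-69 \right)} = 217800 + 8 \left(-69\right)^{2} = 217800 + 8 \cdot 4761 = 217800 + 38088 = 255888$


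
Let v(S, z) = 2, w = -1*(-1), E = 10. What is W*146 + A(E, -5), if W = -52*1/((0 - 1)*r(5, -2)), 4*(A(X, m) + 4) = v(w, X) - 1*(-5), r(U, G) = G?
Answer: -15193/4 ≈ -3798.3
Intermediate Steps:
w = 1
A(X, m) = -9/4 (A(X, m) = -4 + (2 - 1*(-5))/4 = -4 + (2 + 5)/4 = -4 + (¼)*7 = -4 + 7/4 = -9/4)
W = -26 (W = -52*(-1/(2*(0 - 1))) = -52/((-1*(-2))) = -52/2 = -52*½ = -26)
W*146 + A(E, -5) = -26*146 - 9/4 = -3796 - 9/4 = -15193/4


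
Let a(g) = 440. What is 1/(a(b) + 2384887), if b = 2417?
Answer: 1/2385327 ≈ 4.1923e-7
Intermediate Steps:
1/(a(b) + 2384887) = 1/(440 + 2384887) = 1/2385327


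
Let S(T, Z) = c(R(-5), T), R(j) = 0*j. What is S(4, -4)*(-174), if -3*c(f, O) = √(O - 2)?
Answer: 58*√2 ≈ 82.024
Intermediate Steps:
R(j) = 0
c(f, O) = -√(-2 + O)/3 (c(f, O) = -√(O - 2)/3 = -√(-2 + O)/3)
S(T, Z) = -√(-2 + T)/3
S(4, -4)*(-174) = -√(-2 + 4)/3*(-174) = -√2/3*(-174) = 58*√2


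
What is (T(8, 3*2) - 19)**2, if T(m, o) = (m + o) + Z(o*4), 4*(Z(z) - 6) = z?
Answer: 49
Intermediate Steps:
Z(z) = 6 + z/4
T(m, o) = 6 + m + 2*o (T(m, o) = (m + o) + (6 + (o*4)/4) = (m + o) + (6 + (4*o)/4) = (m + o) + (6 + o) = 6 + m + 2*o)
(T(8, 3*2) - 19)**2 = ((6 + 8 + 2*(3*2)) - 19)**2 = ((6 + 8 + 2*6) - 19)**2 = ((6 + 8 + 12) - 19)**2 = (26 - 19)**2 = 7**2 = 49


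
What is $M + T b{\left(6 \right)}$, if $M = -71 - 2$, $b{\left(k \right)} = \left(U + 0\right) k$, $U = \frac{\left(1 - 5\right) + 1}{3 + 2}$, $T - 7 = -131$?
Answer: $\frac{1867}{5} \approx 373.4$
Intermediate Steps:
$T = -124$ ($T = 7 - 131 = -124$)
$U = - \frac{3}{5}$ ($U = \frac{\left(1 - 5\right) + 1}{5} = \left(-4 + 1\right) \frac{1}{5} = \left(-3\right) \frac{1}{5} = - \frac{3}{5} \approx -0.6$)
$b{\left(k \right)} = - \frac{3 k}{5}$ ($b{\left(k \right)} = \left(- \frac{3}{5} + 0\right) k = - \frac{3 k}{5}$)
$M = -73$
$M + T b{\left(6 \right)} = -73 - 124 \left(\left(- \frac{3}{5}\right) 6\right) = -73 - - \frac{2232}{5} = -73 + \frac{2232}{5} = \frac{1867}{5}$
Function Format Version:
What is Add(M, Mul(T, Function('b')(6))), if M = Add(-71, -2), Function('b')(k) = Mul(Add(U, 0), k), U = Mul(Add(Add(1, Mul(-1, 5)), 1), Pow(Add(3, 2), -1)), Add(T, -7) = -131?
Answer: Rational(1867, 5) ≈ 373.40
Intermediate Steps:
T = -124 (T = Add(7, -131) = -124)
U = Rational(-3, 5) (U = Mul(Add(Add(1, -5), 1), Pow(5, -1)) = Mul(Add(-4, 1), Rational(1, 5)) = Mul(-3, Rational(1, 5)) = Rational(-3, 5) ≈ -0.60000)
Function('b')(k) = Mul(Rational(-3, 5), k) (Function('b')(k) = Mul(Add(Rational(-3, 5), 0), k) = Mul(Rational(-3, 5), k))
M = -73
Add(M, Mul(T, Function('b')(6))) = Add(-73, Mul(-124, Mul(Rational(-3, 5), 6))) = Add(-73, Mul(-124, Rational(-18, 5))) = Add(-73, Rational(2232, 5)) = Rational(1867, 5)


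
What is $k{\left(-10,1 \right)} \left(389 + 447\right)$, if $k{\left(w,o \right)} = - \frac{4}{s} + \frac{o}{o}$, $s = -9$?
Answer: $\frac{10868}{9} \approx 1207.6$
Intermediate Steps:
$k{\left(w,o \right)} = \frac{13}{9}$ ($k{\left(w,o \right)} = - \frac{4}{-9} + \frac{o}{o} = \left(-4\right) \left(- \frac{1}{9}\right) + 1 = \frac{4}{9} + 1 = \frac{13}{9}$)
$k{\left(-10,1 \right)} \left(389 + 447\right) = \frac{13 \left(389 + 447\right)}{9} = \frac{13}{9} \cdot 836 = \frac{10868}{9}$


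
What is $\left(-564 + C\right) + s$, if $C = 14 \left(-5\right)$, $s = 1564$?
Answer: $930$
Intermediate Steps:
$C = -70$
$\left(-564 + C\right) + s = \left(-564 - 70\right) + 1564 = -634 + 1564 = 930$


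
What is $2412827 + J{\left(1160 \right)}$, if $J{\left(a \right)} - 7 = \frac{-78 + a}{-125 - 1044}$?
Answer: $\frac{2820601864}{1169} \approx 2.4128 \cdot 10^{6}$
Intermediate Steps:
$J{\left(a \right)} = \frac{8261}{1169} - \frac{a}{1169}$ ($J{\left(a \right)} = 7 + \frac{-78 + a}{-125 - 1044} = 7 + \frac{-78 + a}{-1169} = 7 + \left(-78 + a\right) \left(- \frac{1}{1169}\right) = 7 - \left(- \frac{78}{1169} + \frac{a}{1169}\right) = \frac{8261}{1169} - \frac{a}{1169}$)
$2412827 + J{\left(1160 \right)} = 2412827 + \left(\frac{8261}{1169} - \frac{1160}{1169}\right) = 2412827 + \frac{7101}{1169} = \frac{2820601864}{1169}$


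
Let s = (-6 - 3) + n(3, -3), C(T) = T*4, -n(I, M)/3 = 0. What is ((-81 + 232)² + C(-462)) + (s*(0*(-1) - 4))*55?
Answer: 22933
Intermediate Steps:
n(I, M) = 0 (n(I, M) = -3*0 = 0)
C(T) = 4*T
s = -9 (s = (-6 - 3) + 0 = -9 + 0 = -9)
((-81 + 232)² + C(-462)) + (s*(0*(-1) - 4))*55 = ((-81 + 232)² + 4*(-462)) - 9*(0*(-1) - 4)*55 = (151² - 1848) - 9*(0 - 4)*55 = (22801 - 1848) - 9*(-4)*55 = 20953 + 36*55 = 20953 + 1980 = 22933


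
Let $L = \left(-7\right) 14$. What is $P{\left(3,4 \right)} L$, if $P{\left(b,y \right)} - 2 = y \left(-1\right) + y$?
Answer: $-196$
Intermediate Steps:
$L = -98$
$P{\left(b,y \right)} = 2$ ($P{\left(b,y \right)} = 2 + \left(y \left(-1\right) + y\right) = 2 + \left(- y + y\right) = 2 + 0 = 2$)
$P{\left(3,4 \right)} L = 2 \left(-98\right) = -196$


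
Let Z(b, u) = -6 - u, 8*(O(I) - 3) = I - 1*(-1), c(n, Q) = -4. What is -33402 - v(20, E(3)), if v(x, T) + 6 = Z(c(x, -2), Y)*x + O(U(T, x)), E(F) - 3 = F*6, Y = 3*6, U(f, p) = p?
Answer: -263373/8 ≈ -32922.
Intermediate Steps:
Y = 18
E(F) = 3 + 6*F (E(F) = 3 + F*6 = 3 + 6*F)
O(I) = 25/8 + I/8 (O(I) = 3 + (I - 1*(-1))/8 = 3 + (I + 1)/8 = 3 + (1 + I)/8 = 3 + (⅛ + I/8) = 25/8 + I/8)
v(x, T) = -23/8 - 191*x/8 (v(x, T) = -6 + ((-6 - 1*18)*x + (25/8 + x/8)) = -6 + ((-6 - 18)*x + (25/8 + x/8)) = -6 + (-24*x + (25/8 + x/8)) = -6 + (25/8 - 191*x/8) = -23/8 - 191*x/8)
-33402 - v(20, E(3)) = -33402 - (-23/8 - 191/8*20) = -33402 - (-23/8 - 955/2) = -33402 - 1*(-3843/8) = -33402 + 3843/8 = -263373/8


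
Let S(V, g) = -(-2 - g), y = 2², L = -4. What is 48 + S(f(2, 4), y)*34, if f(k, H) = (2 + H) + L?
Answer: 252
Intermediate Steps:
y = 4
f(k, H) = -2 + H (f(k, H) = (2 + H) - 4 = -2 + H)
S(V, g) = 2 + g
48 + S(f(2, 4), y)*34 = 48 + (2 + 4)*34 = 48 + 6*34 = 48 + 204 = 252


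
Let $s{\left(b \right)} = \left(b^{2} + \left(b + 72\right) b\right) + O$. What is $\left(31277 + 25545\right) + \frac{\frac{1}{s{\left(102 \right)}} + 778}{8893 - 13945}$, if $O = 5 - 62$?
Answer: $\frac{8065062124769}{141935940} \approx 56822.0$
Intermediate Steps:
$O = -57$ ($O = 5 - 62 = -57$)
$s{\left(b \right)} = -57 + b^{2} + b \left(72 + b\right)$ ($s{\left(b \right)} = \left(b^{2} + \left(b + 72\right) b\right) - 57 = \left(b^{2} + \left(72 + b\right) b\right) - 57 = \left(b^{2} + b \left(72 + b\right)\right) - 57 = -57 + b^{2} + b \left(72 + b\right)$)
$\left(31277 + 25545\right) + \frac{\frac{1}{s{\left(102 \right)}} + 778}{8893 - 13945} = \left(31277 + 25545\right) + \frac{\frac{1}{-57 + 2 \cdot 102^{2} + 72 \cdot 102} + 778}{8893 - 13945} = 56822 + \frac{\frac{1}{-57 + 2 \cdot 10404 + 7344} + 778}{-5052} = 56822 + \left(\frac{1}{-57 + 20808 + 7344} + 778\right) \left(- \frac{1}{5052}\right) = 56822 + \left(\frac{1}{28095} + 778\right) \left(- \frac{1}{5052}\right) = 56822 + \frac{21857911}{28095} \left(- \frac{1}{5052}\right) = 56822 - \frac{21857911}{141935940} = \frac{8065062124769}{141935940}$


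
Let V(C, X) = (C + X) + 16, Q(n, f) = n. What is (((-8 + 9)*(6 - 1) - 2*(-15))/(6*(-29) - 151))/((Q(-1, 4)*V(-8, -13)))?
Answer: -7/325 ≈ -0.021538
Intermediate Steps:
V(C, X) = 16 + C + X
(((-8 + 9)*(6 - 1) - 2*(-15))/(6*(-29) - 151))/((Q(-1, 4)*V(-8, -13))) = (((-8 + 9)*(6 - 1) - 2*(-15))/(6*(-29) - 151))/((-(16 - 8 - 13))) = ((1*5 + 30)/(-174 - 151))/((-1*(-5))) = ((5 + 30)/(-325))/5 = (35*(-1/325))*(1/5) = -7/65*1/5 = -7/325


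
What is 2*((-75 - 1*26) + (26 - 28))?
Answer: -206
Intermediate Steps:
2*((-75 - 1*26) + (26 - 28)) = 2*((-75 - 26) - 2) = 2*(-101 - 2) = 2*(-103) = -206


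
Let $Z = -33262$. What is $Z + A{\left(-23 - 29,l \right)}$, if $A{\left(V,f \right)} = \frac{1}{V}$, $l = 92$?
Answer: $- \frac{1729625}{52} \approx -33262.0$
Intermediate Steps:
$Z + A{\left(-23 - 29,l \right)} = -33262 + \frac{1}{-23 - 29} = -33262 + \frac{1}{-52} = -33262 - \frac{1}{52} = - \frac{1729625}{52}$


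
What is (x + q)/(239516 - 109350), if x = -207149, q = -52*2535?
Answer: -338969/130166 ≈ -2.6041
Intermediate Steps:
q = -131820
(x + q)/(239516 - 109350) = (-207149 - 131820)/(239516 - 109350) = -338969/130166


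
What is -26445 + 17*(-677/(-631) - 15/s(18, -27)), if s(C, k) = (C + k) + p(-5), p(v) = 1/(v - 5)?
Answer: -1515841976/57421 ≈ -26399.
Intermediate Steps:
p(v) = 1/(-5 + v)
s(C, k) = -⅒ + C + k (s(C, k) = (C + k) + 1/(-5 - 5) = (C + k) + 1/(-10) = (C + k) - ⅒ = -⅒ + C + k)
-26445 + 17*(-677/(-631) - 15/s(18, -27)) = -26445 + 17*(-677/(-631) - 15/(-⅒ + 18 - 27)) = -26445 + 17*(-677*(-1/631) - 15/(-91/10)) = -26445 + 17*(677/631 - 15*(-10/91)) = -26445 + 17*(677/631 + 150/91) = -26445 + 17*(156257/57421) = -26445 + 2656369/57421 = -1515841976/57421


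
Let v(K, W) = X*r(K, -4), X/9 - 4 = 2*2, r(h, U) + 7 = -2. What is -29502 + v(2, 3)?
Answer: -30150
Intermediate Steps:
r(h, U) = -9 (r(h, U) = -7 - 2 = -9)
X = 72 (X = 36 + 9*(2*2) = 36 + 9*4 = 36 + 36 = 72)
v(K, W) = -648 (v(K, W) = 72*(-9) = -648)
-29502 + v(2, 3) = -29502 - 648 = -30150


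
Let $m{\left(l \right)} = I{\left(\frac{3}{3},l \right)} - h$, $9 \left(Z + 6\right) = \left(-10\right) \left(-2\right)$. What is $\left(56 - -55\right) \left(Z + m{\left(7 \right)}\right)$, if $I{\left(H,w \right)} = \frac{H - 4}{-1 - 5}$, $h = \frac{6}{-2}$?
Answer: $- \frac{185}{6} \approx -30.833$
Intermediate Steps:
$Z = - \frac{34}{9}$ ($Z = -6 + \frac{\left(-10\right) \left(-2\right)}{9} = -6 + \frac{1}{9} \cdot 20 = -6 + \frac{20}{9} = - \frac{34}{9} \approx -3.7778$)
$h = -3$ ($h = 6 \left(- \frac{1}{2}\right) = -3$)
$I{\left(H,w \right)} = \frac{2}{3} - \frac{H}{6}$ ($I{\left(H,w \right)} = \frac{-4 + H}{-6} = \left(-4 + H\right) \left(- \frac{1}{6}\right) = \frac{2}{3} - \frac{H}{6}$)
$m{\left(l \right)} = \frac{7}{2}$ ($m{\left(l \right)} = \left(\frac{2}{3} - \frac{3 \cdot \frac{1}{3}}{6}\right) - -3 = \left(\frac{2}{3} - \frac{3 \cdot \frac{1}{3}}{6}\right) + 3 = \left(\frac{2}{3} - \frac{1}{6}\right) + 3 = \frac{1}{2} + 3 = \frac{7}{2}$)
$\left(56 - -55\right) \left(Z + m{\left(7 \right)}\right) = \left(56 - -55\right) \left(- \frac{34}{9} + \frac{7}{2}\right) = \left(56 + 55\right) \left(- \frac{5}{18}\right) = 111 \left(- \frac{5}{18}\right) = - \frac{185}{6}$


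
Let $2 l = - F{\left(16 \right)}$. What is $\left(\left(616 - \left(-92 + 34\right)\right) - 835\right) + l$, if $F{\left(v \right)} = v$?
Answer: $-169$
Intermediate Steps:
$l = -8$ ($l = \frac{\left(-1\right) 16}{2} = \frac{1}{2} \left(-16\right) = -8$)
$\left(\left(616 - \left(-92 + 34\right)\right) - 835\right) + l = \left(\left(616 - \left(-92 + 34\right)\right) - 835\right) - 8 = \left(\left(616 - -58\right) - 835\right) - 8 = \left(\left(616 + 58\right) - 835\right) - 8 = \left(674 - 835\right) - 8 = -161 - 8 = -169$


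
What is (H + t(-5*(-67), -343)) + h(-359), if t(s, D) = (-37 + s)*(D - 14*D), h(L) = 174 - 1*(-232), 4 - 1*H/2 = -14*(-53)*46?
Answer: 1260932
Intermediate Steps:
H = -68256 (H = 8 - 2*(-14*(-53))*46 = 8 - 1484*46 = 8 - 2*34132 = 8 - 68264 = -68256)
h(L) = 406 (h(L) = 174 + 232 = 406)
t(s, D) = -13*D*(-37 + s) (t(s, D) = (-37 + s)*(-13*D) = -13*D*(-37 + s))
(H + t(-5*(-67), -343)) + h(-359) = (-68256 + 13*(-343)*(37 - (-5)*(-67))) + 406 = (-68256 + 13*(-343)*(37 - 1*335)) + 406 = (-68256 + 13*(-343)*(37 - 335)) + 406 = (-68256 + 13*(-343)*(-298)) + 406 = (-68256 + 1328782) + 406 = 1260526 + 406 = 1260932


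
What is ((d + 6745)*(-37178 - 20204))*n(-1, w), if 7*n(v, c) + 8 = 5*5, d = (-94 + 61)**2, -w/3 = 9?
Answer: -7642019996/7 ≈ -1.0917e+9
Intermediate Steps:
w = -27 (w = -3*9 = -27)
d = 1089 (d = (-33)**2 = 1089)
n(v, c) = 17/7 (n(v, c) = -8/7 + (5*5)/7 = -8/7 + (1/7)*25 = -8/7 + 25/7 = 17/7)
((d + 6745)*(-37178 - 20204))*n(-1, w) = ((1089 + 6745)*(-37178 - 20204))*(17/7) = (7834*(-57382))*(17/7) = -449530588*17/7 = -7642019996/7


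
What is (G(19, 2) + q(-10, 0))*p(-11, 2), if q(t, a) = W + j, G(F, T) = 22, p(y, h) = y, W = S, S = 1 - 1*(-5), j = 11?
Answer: -429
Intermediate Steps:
S = 6 (S = 1 + 5 = 6)
W = 6
q(t, a) = 17 (q(t, a) = 6 + 11 = 17)
(G(19, 2) + q(-10, 0))*p(-11, 2) = (22 + 17)*(-11) = 39*(-11) = -429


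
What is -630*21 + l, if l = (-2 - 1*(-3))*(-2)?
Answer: -13232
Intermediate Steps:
l = -2 (l = (-2 + 3)*(-2) = 1*(-2) = -2)
-630*21 + l = -630*21 - 2 = -105*126 - 2 = -13230 - 2 = -13232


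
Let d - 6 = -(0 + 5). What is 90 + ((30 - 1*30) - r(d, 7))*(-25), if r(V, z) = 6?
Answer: 240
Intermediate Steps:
d = 1 (d = 6 - (0 + 5) = 6 - 1*5 = 6 - 5 = 1)
90 + ((30 - 1*30) - r(d, 7))*(-25) = 90 + ((30 - 1*30) - 1*6)*(-25) = 90 + ((30 - 30) - 6)*(-25) = 90 + (0 - 6)*(-25) = 90 - 6*(-25) = 90 + 150 = 240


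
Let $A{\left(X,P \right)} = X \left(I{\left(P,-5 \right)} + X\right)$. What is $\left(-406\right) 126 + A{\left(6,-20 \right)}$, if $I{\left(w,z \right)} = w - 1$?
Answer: $-51246$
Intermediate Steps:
$I{\left(w,z \right)} = -1 + w$
$A{\left(X,P \right)} = X \left(-1 + P + X\right)$ ($A{\left(X,P \right)} = X \left(\left(-1 + P\right) + X\right) = X \left(-1 + P + X\right)$)
$\left(-406\right) 126 + A{\left(6,-20 \right)} = \left(-406\right) 126 + 6 \left(-1 - 20 + 6\right) = -51156 + 6 \left(-15\right) = -51156 - 90 = -51246$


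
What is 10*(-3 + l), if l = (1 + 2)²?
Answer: 60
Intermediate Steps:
l = 9 (l = 3² = 9)
10*(-3 + l) = 10*(-3 + 9) = 10*6 = 60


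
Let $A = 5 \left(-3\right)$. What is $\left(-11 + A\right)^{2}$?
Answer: $676$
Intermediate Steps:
$A = -15$
$\left(-11 + A\right)^{2} = \left(-11 - 15\right)^{2} = \left(-26\right)^{2} = 676$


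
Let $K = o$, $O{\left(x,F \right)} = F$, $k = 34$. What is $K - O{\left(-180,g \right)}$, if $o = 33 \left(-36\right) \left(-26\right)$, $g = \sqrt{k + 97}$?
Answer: $30888 - \sqrt{131} \approx 30877.0$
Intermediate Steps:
$g = \sqrt{131}$ ($g = \sqrt{34 + 97} = \sqrt{131} \approx 11.446$)
$o = 30888$ ($o = \left(-1188\right) \left(-26\right) = 30888$)
$K = 30888$
$K - O{\left(-180,g \right)} = 30888 - \sqrt{131}$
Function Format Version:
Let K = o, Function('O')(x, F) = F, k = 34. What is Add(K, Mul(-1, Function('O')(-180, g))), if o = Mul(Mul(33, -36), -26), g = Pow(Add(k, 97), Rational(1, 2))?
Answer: Add(30888, Mul(-1, Pow(131, Rational(1, 2)))) ≈ 30877.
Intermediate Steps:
g = Pow(131, Rational(1, 2)) (g = Pow(Add(34, 97), Rational(1, 2)) = Pow(131, Rational(1, 2)) ≈ 11.446)
o = 30888 (o = Mul(-1188, -26) = 30888)
K = 30888
Add(K, Mul(-1, Function('O')(-180, g))) = Add(30888, Mul(-1, Pow(131, Rational(1, 2))))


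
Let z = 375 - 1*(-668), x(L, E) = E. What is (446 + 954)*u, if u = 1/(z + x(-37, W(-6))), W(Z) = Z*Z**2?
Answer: 1400/827 ≈ 1.6929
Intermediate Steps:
W(Z) = Z**3
z = 1043 (z = 375 + 668 = 1043)
u = 1/827 (u = 1/(1043 + (-6)**3) = 1/(1043 - 216) = 1/827 ≈ 0.0012092)
(446 + 954)*u = (446 + 954)*(1/827) = 1400*(1/827) = 1400/827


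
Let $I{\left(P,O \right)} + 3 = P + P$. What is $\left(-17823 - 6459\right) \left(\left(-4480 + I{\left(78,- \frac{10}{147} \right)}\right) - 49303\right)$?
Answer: $1302243660$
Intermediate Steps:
$I{\left(P,O \right)} = -3 + 2 P$ ($I{\left(P,O \right)} = -3 + \left(P + P\right) = -3 + 2 P$)
$\left(-17823 - 6459\right) \left(\left(-4480 + I{\left(78,- \frac{10}{147} \right)}\right) - 49303\right) = \left(-17823 - 6459\right) \left(\left(-4480 + \left(-3 + 2 \cdot 78\right)\right) - 49303\right) = - 24282 \left(\left(-4480 + \left(-3 + 156\right)\right) - 49303\right) = - 24282 \left(\left(-4480 + 153\right) - 49303\right) = - 24282 \left(-4327 - 49303\right) = \left(-24282\right) \left(-53630\right) = 1302243660$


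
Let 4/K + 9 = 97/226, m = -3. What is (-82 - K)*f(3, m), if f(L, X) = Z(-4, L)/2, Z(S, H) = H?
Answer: -236895/1937 ≈ -122.30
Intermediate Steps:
K = -904/1937 (K = 4/(-9 + 97/226) = 4/(-1937/226) = 4*(-226/1937) = -904/1937 ≈ -0.46670)
f(L, X) = L/2
(-82 - K)*f(3, m) = (-82 - 1*(-904/1937))*((½)*3) = (-82 + 904/1937)*(3/2) = -157930/1937*3/2 = -236895/1937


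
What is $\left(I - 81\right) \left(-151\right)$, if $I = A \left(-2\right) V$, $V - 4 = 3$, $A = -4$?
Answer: $3775$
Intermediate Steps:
$V = 7$ ($V = 4 + 3 = 7$)
$I = 56$ ($I = \left(-4\right) \left(-2\right) 7 = 8 \cdot 7 = 56$)
$\left(I - 81\right) \left(-151\right) = \left(56 - 81\right) \left(-151\right) = \left(-25\right) \left(-151\right) = 3775$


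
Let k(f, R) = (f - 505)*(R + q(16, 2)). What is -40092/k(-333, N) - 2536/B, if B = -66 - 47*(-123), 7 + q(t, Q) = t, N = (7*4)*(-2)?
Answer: -164504338/112545495 ≈ -1.4617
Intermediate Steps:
N = -56 (N = 28*(-2) = -56)
q(t, Q) = -7 + t
B = 5715 (B = -66 + 5781 = 5715)
k(f, R) = (-505 + f)*(9 + R) (k(f, R) = (f - 505)*(R + (-7 + 16)) = (-505 + f)*(R + 9) = (-505 + f)*(9 + R))
-40092/k(-333, N) - 2536/B = -40092/(-4545 - 505*(-56) + 9*(-333) - 56*(-333)) - 2536/5715 = -40092/(-4545 + 28280 - 2997 + 18648) - 2536*1/5715 = -40092/39386 - 2536/5715 = -40092*1/39386 - 2536/5715 = -20046/19693 - 2536/5715 = -164504338/112545495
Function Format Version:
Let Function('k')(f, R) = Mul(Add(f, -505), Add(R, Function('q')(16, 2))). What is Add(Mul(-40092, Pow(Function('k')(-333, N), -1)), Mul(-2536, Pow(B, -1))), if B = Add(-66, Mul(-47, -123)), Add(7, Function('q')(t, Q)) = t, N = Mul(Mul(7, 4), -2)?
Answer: Rational(-164504338, 112545495) ≈ -1.4617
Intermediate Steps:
N = -56 (N = Mul(28, -2) = -56)
Function('q')(t, Q) = Add(-7, t)
B = 5715 (B = Add(-66, 5781) = 5715)
Function('k')(f, R) = Mul(Add(-505, f), Add(9, R)) (Function('k')(f, R) = Mul(Add(f, -505), Add(R, Add(-7, 16))) = Mul(Add(-505, f), Add(R, 9)) = Mul(Add(-505, f), Add(9, R)))
Add(Mul(-40092, Pow(Function('k')(-333, N), -1)), Mul(-2536, Pow(B, -1))) = Add(Mul(-40092, Pow(Add(-4545, Mul(-505, -56), Mul(9, -333), Mul(-56, -333)), -1)), Mul(-2536, Pow(5715, -1))) = Add(Mul(-40092, Pow(Add(-4545, 28280, -2997, 18648), -1)), Mul(-2536, Rational(1, 5715))) = Add(Mul(-40092, Pow(39386, -1)), Rational(-2536, 5715)) = Add(Mul(-40092, Rational(1, 39386)), Rational(-2536, 5715)) = Add(Rational(-20046, 19693), Rational(-2536, 5715)) = Rational(-164504338, 112545495)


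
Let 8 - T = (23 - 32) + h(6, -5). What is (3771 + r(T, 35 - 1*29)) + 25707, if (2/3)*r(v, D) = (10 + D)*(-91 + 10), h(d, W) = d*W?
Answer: 27534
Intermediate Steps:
h(d, W) = W*d
T = 47 (T = 8 - ((23 - 32) - 5*6) = 8 - (-9 - 30) = 8 - 1*(-39) = 8 + 39 = 47)
r(v, D) = -1215 - 243*D/2 (r(v, D) = 3*((10 + D)*(-91 + 10))/2 = 3*((10 + D)*(-81))/2 = 3*(-810 - 81*D)/2 = -1215 - 243*D/2)
(3771 + r(T, 35 - 1*29)) + 25707 = (3771 + (-1215 - 243*(35 - 1*29)/2)) + 25707 = (3771 + (-1215 - 243*(35 - 29)/2)) + 25707 = (3771 + (-1215 - 243/2*6)) + 25707 = (3771 + (-1215 - 729)) + 25707 = (3771 - 1944) + 25707 = 1827 + 25707 = 27534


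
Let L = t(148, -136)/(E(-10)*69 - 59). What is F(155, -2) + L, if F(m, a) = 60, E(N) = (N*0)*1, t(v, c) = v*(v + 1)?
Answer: -18512/59 ≈ -313.76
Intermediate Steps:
t(v, c) = v*(1 + v)
E(N) = 0 (E(N) = 0*1 = 0)
L = -22052/59 (L = (148*(1 + 148))/(0*69 - 59) = (148*149)/(0 - 59) = 22052/(-59) = 22052*(-1/59) = -22052/59 ≈ -373.76)
F(155, -2) + L = 60 - 22052/59 = -18512/59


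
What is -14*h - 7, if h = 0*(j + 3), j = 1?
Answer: -7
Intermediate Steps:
h = 0 (h = 0*(1 + 3) = 0*4 = 0)
-14*h - 7 = -14*0 - 7 = 0 - 7 = -7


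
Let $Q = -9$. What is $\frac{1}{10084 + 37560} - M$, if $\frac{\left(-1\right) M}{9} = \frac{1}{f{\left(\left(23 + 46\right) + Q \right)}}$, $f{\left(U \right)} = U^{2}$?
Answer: $\frac{12011}{4764400} \approx 0.002521$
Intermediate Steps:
$M = - \frac{1}{400}$ ($M = - \frac{9}{\left(\left(23 + 46\right) - 9\right)^{2}} = - \frac{9}{\left(69 - 9\right)^{2}} = - \frac{9}{60^{2}} = - \frac{9}{3600} = \left(-9\right) \frac{1}{3600} = - \frac{1}{400} \approx -0.0025$)
$\frac{1}{10084 + 37560} - M = \frac{1}{10084 + 37560} - - \frac{1}{400} = \frac{1}{47644} + \frac{1}{400} = \frac{12011}{4764400}$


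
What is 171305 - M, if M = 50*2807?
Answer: 30955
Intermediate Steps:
M = 140350
171305 - M = 171305 - 1*140350 = 171305 - 140350 = 30955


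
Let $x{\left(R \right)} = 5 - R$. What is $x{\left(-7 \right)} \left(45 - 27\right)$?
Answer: $216$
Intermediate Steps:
$x{\left(-7 \right)} \left(45 - 27\right) = \left(5 - -7\right) \left(45 - 27\right) = \left(5 + 7\right) 18 = 12 \cdot 18 = 216$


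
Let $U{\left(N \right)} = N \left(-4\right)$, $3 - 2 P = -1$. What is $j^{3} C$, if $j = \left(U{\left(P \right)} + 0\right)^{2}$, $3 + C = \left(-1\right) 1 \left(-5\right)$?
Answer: $524288$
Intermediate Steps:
$P = 2$ ($P = \frac{3}{2} - - \frac{1}{2} = \frac{3}{2} + \frac{1}{2} = 2$)
$U{\left(N \right)} = - 4 N$
$C = 2$ ($C = -3 + \left(-1\right) 1 \left(-5\right) = -3 - -5 = -3 + 5 = 2$)
$j = 64$ ($j = \left(\left(-4\right) 2 + 0\right)^{2} = \left(-8 + 0\right)^{2} = \left(-8\right)^{2} = 64$)
$j^{3} C = 64^{3} \cdot 2 = 262144 \cdot 2 = 524288$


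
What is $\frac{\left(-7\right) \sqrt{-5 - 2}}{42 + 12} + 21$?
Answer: $21 - \frac{7 i \sqrt{7}}{54} \approx 21.0 - 0.34297 i$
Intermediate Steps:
$\frac{\left(-7\right) \sqrt{-5 - 2}}{42 + 12} + 21 = \frac{\left(-7\right) \sqrt{-7}}{54} + 21 = \frac{\left(-7\right) i \sqrt{7}}{54} + 21 = - \frac{7 i \sqrt{7}}{54} + 21 = 21 - \frac{7 i \sqrt{7}}{54}$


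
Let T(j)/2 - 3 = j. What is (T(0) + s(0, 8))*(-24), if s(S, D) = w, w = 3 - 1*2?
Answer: -168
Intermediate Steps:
T(j) = 6 + 2*j
w = 1 (w = 3 - 2 = 1)
s(S, D) = 1
(T(0) + s(0, 8))*(-24) = ((6 + 2*0) + 1)*(-24) = ((6 + 0) + 1)*(-24) = (6 + 1)*(-24) = 7*(-24) = -168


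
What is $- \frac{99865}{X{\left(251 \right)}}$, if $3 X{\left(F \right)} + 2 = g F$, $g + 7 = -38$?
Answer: $\frac{299595}{11297} \approx 26.52$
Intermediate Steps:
$g = -45$ ($g = -7 - 38 = -45$)
$X{\left(F \right)} = - \frac{2}{3} - 15 F$ ($X{\left(F \right)} = - \frac{2}{3} + \frac{\left(-45\right) F}{3} = - \frac{2}{3} - 15 F$)
$- \frac{99865}{X{\left(251 \right)}} = - \frac{99865}{- \frac{2}{3} - 3765} = - \frac{99865}{- \frac{11297}{3}} = \left(-99865\right) \left(- \frac{3}{11297}\right) = \frac{299595}{11297}$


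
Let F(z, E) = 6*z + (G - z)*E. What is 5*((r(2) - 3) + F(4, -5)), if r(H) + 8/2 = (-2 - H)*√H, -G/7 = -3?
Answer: -340 - 20*√2 ≈ -368.28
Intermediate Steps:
G = 21 (G = -7*(-3) = 21)
F(z, E) = 6*z + E*(21 - z) (F(z, E) = 6*z + (21 - z)*E = 6*z + E*(21 - z))
r(H) = -4 + √H*(-2 - H) (r(H) = -4 + (-2 - H)*√H = -4 + √H*(-2 - H))
5*((r(2) - 3) + F(4, -5)) = 5*(((-4 - 2^(3/2) - 2*√2) - 3) + (6*4 + 21*(-5) - 1*(-5)*4)) = 5*(((-4 - 2*√2 - 2*√2) - 3) + (24 - 105 + 20)) = 5*(((-4 - 2*√2 - 2*√2) - 3) - 61) = 5*(((-4 - 4*√2) - 3) - 61) = 5*((-7 - 4*√2) - 61) = 5*(-68 - 4*√2) = -340 - 20*√2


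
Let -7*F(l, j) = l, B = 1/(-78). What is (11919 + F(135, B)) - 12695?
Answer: -5567/7 ≈ -795.29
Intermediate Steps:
B = -1/78 ≈ -0.012821
F(l, j) = -l/7
(11919 + F(135, B)) - 12695 = (11919 - ⅐*135) - 12695 = (11919 - 135/7) - 12695 = 83298/7 - 12695 = -5567/7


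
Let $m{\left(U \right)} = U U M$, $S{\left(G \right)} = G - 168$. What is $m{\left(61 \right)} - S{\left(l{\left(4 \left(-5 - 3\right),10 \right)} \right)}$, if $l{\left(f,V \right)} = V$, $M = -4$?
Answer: $-14726$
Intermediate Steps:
$S{\left(G \right)} = -168 + G$
$m{\left(U \right)} = - 4 U^{2}$ ($m{\left(U \right)} = U U \left(-4\right) = U^{2} \left(-4\right) = - 4 U^{2}$)
$m{\left(61 \right)} - S{\left(l{\left(4 \left(-5 - 3\right),10 \right)} \right)} = - 4 \cdot 61^{2} - \left(-168 + 10\right) = \left(-4\right) 3721 - -158 = -14884 + 158 = -14726$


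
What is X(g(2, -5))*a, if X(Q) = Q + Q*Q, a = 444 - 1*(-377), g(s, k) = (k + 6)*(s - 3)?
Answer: 0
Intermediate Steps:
g(s, k) = (-3 + s)*(6 + k) (g(s, k) = (6 + k)*(-3 + s) = (-3 + s)*(6 + k))
a = 821 (a = 444 + 377 = 821)
X(Q) = Q + Q²
X(g(2, -5))*a = ((-18 - 3*(-5) + 6*2 - 5*2)*(1 + (-18 - 3*(-5) + 6*2 - 5*2)))*821 = ((-18 + 15 + 12 - 10)*(1 + (-18 + 15 + 12 - 10)))*821 = -(1 - 1)*821 = -1*0*821 = 0*821 = 0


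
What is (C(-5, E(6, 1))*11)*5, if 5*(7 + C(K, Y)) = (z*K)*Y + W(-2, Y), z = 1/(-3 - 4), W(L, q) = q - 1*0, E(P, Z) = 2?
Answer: -2431/7 ≈ -347.29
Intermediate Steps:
W(L, q) = q (W(L, q) = q + 0 = q)
z = -⅐ (z = 1/(-7) = -⅐ ≈ -0.14286)
C(K, Y) = -7 + Y/5 - K*Y/35 (C(K, Y) = -7 + ((-K/7)*Y + Y)/5 = -7 + (-K*Y/7 + Y)/5 = -7 + (Y - K*Y/7)/5 = -7 + (Y/5 - K*Y/35) = -7 + Y/5 - K*Y/35)
(C(-5, E(6, 1))*11)*5 = ((-7 + (⅕)*2 - 1/35*(-5)*2)*11)*5 = ((-7 + ⅖ + 2/7)*11)*5 = -221/35*11*5 = -2431/35*5 = -2431/7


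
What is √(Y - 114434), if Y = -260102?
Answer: 2*I*√93634 ≈ 611.99*I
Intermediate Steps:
√(Y - 114434) = √(-260102 - 114434) = √(-374536) = 2*I*√93634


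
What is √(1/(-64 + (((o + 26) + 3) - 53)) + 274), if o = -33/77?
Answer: √104981781/619 ≈ 16.553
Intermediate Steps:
o = -3/7 (o = -33*1/77 = -3/7 ≈ -0.42857)
√(1/(-64 + (((o + 26) + 3) - 53)) + 274) = √(1/(-64 + (((-3/7 + 26) + 3) - 53)) + 274) = √(1/(-64 + ((179/7 + 3) - 53)) + 274) = √(1/(-64 + (200/7 - 53)) + 274) = √(1/(-64 - 171/7) + 274) = √(1/(-619/7) + 274) = √(-7/619 + 274) = √(169599/619) = √104981781/619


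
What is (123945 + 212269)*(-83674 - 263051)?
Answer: -116573799150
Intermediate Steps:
(123945 + 212269)*(-83674 - 263051) = 336214*(-346725) = -116573799150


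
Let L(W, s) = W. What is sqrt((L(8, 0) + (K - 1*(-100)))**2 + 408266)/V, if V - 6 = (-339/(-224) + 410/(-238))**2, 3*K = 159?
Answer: 43502592*sqrt(48243)/87640393 ≈ 109.03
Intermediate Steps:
K = 53 (K = (1/3)*159 = 53)
V = 87640393/14500864 (V = 6 + (-339/(-224) + 410/(-238))**2 = 6 + (-339*(-1/224) + 410*(-1/238))**2 = 6 + (339/224 - 205/119)**2 = 6 + (-797/3808)**2 = 6 + 635209/14500864 = 87640393/14500864 ≈ 6.0438)
sqrt((L(8, 0) + (K - 1*(-100)))**2 + 408266)/V = sqrt((8 + (53 - 1*(-100)))**2 + 408266)/(87640393/14500864) = sqrt((8 + (53 + 100))**2 + 408266)*(14500864/87640393) = sqrt((8 + 153)**2 + 408266)*(14500864/87640393) = sqrt(161**2 + 408266)*(14500864/87640393) = sqrt(25921 + 408266)*(14500864/87640393) = sqrt(434187)*(14500864/87640393) = (3*sqrt(48243))*(14500864/87640393) = 43502592*sqrt(48243)/87640393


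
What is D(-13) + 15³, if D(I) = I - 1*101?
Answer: 3261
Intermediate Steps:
D(I) = -101 + I (D(I) = I - 101 = -101 + I)
D(-13) + 15³ = (-101 - 13) + 15³ = -114 + 3375 = 3261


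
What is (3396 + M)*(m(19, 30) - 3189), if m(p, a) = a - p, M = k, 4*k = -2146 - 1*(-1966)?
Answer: -10649478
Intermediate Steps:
k = -45 (k = (-2146 - 1*(-1966))/4 = (-2146 + 1966)/4 = (1/4)*(-180) = -45)
M = -45
(3396 + M)*(m(19, 30) - 3189) = (3396 - 45)*((30 - 1*19) - 3189) = 3351*((30 - 19) - 3189) = 3351*(11 - 3189) = 3351*(-3178) = -10649478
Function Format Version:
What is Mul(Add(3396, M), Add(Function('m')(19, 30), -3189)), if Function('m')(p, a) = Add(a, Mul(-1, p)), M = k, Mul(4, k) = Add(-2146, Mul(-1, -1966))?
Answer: -10649478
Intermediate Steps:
k = -45 (k = Mul(Rational(1, 4), Add(-2146, Mul(-1, -1966))) = Mul(Rational(1, 4), Add(-2146, 1966)) = Mul(Rational(1, 4), -180) = -45)
M = -45
Mul(Add(3396, M), Add(Function('m')(19, 30), -3189)) = Mul(Add(3396, -45), Add(Add(30, Mul(-1, 19)), -3189)) = Mul(3351, Add(Add(30, -19), -3189)) = Mul(3351, Add(11, -3189)) = Mul(3351, -3178) = -10649478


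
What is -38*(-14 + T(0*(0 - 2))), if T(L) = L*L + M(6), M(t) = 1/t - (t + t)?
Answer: 2945/3 ≈ 981.67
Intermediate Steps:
M(t) = 1/t - 2*t
T(L) = -71/6 + L² (T(L) = L*L + (1/6 - 2*6) = L² + (⅙ - 12) = L² - 71/6 = -71/6 + L²)
-38*(-14 + T(0*(0 - 2))) = -38*(-14 + (-71/6 + (0*(0 - 2))²)) = -38*(-14 + (-71/6 + (0*(-2))²)) = -38*(-14 + (-71/6 + 0²)) = -38*(-14 + (-71/6 + 0)) = -38*(-14 - 71/6) = -38*(-155/6) = 2945/3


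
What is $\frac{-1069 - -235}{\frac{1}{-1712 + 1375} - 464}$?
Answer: $\frac{93686}{52123} \approx 1.7974$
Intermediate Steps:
$\frac{-1069 - -235}{\frac{1}{-1712 + 1375} - 464} = \frac{-1069 + 235}{\frac{1}{-337} - 464} = - \frac{834}{- \frac{1}{337} - 464} = - \frac{834}{- \frac{156369}{337}} = \left(-834\right) \left(- \frac{337}{156369}\right) = \frac{93686}{52123}$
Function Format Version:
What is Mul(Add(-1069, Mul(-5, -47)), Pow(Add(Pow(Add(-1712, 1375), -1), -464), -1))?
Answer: Rational(93686, 52123) ≈ 1.7974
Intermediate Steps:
Mul(Add(-1069, Mul(-5, -47)), Pow(Add(Pow(Add(-1712, 1375), -1), -464), -1)) = Mul(Add(-1069, 235), Pow(Add(Pow(-337, -1), -464), -1)) = Mul(-834, Pow(Add(Rational(-1, 337), -464), -1)) = Mul(-834, Pow(Rational(-156369, 337), -1)) = Mul(-834, Rational(-337, 156369)) = Rational(93686, 52123)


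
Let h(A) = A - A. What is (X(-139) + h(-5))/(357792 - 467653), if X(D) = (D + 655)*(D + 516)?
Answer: -194532/109861 ≈ -1.7707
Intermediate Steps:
h(A) = 0
X(D) = (516 + D)*(655 + D) (X(D) = (655 + D)*(516 + D) = (516 + D)*(655 + D))
(X(-139) + h(-5))/(357792 - 467653) = ((337980 + (-139)² + 1171*(-139)) + 0)/(357792 - 467653) = ((337980 + 19321 - 162769) + 0)/(-109861) = (194532 + 0)*(-1/109861) = 194532*(-1/109861) = -194532/109861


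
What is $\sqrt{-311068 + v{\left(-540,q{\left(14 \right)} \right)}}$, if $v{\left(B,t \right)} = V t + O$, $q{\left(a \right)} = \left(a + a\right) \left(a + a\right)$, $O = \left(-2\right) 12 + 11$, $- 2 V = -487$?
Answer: $3 i \sqrt{13353} \approx 346.67 i$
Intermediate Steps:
$V = \frac{487}{2}$ ($V = \left(- \frac{1}{2}\right) \left(-487\right) = \frac{487}{2} \approx 243.5$)
$O = -13$ ($O = -24 + 11 = -13$)
$q{\left(a \right)} = 4 a^{2}$ ($q{\left(a \right)} = 2 a 2 a = 4 a^{2}$)
$v{\left(B,t \right)} = -13 + \frac{487 t}{2}$ ($v{\left(B,t \right)} = \frac{487 t}{2} - 13 = -13 + \frac{487 t}{2}$)
$\sqrt{-311068 + v{\left(-540,q{\left(14 \right)} \right)}} = \sqrt{-311068 - \left(13 - \frac{487 \cdot 4 \cdot 14^{2}}{2}\right)} = \sqrt{-311068 - \left(13 - \frac{487 \cdot 4 \cdot 196}{2}\right)} = \sqrt{-311068 + \left(-13 + \frac{487}{2} \cdot 784\right)} = \sqrt{-311068 + \left(-13 + 190904\right)} = \sqrt{-311068 + 190891} = \sqrt{-120177} = 3 i \sqrt{13353}$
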